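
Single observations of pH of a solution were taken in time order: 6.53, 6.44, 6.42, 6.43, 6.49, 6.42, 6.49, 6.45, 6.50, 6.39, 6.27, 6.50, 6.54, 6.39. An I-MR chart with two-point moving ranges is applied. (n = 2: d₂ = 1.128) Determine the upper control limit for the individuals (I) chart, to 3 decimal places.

6.664

X̄ = (6.53 + 6.44 + 6.42 + 6.43 + 6.49 + 6.42 + 6.49 + 6.45 + 6.50 + 6.39 + 6.27 + 6.50 + 6.54 + 6.39) / 14 = 6.4471
Moving ranges: 0.09, 0.02, 0.01, 0.06, 0.07, 0.07, 0.04, 0.05, 0.11, 0.12, 0.23, 0.04, 0.15; M̄R̄ = 1.0600 / 13 = 0.0815
UCL = X̄ + 3·M̄R̄/d₂ = 6.4471 + 3 × 0.0815 / 1.128 = 6.6640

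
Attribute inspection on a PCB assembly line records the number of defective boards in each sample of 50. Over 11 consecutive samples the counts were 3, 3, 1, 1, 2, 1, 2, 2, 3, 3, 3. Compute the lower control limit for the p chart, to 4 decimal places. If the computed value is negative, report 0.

0.0000

p̄ = Σdᵢ / (k·n) = 24 / (11 × 50) = 0.04364
LCL = p̄ − 3·√(p̄(1−p̄)/n) = 0.04364 − 3 × 0.02889 = -0.04303 → 0 (negative, so LCL = 0)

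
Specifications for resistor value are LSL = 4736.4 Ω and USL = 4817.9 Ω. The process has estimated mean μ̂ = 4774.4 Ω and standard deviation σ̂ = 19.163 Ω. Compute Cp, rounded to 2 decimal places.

0.71

Cp = (USL − LSL) / (6σ̂) = (4817.9 − 4736.4) / (6 × 19.163) = 81.5000 / 114.9780 = 0.7088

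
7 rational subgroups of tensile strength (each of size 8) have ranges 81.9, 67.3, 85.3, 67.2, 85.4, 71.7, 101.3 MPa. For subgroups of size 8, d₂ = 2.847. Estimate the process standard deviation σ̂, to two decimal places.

R̄ = (81.9 + 67.3 + 85.3 + 67.2 + 85.4 + 71.7 + 101.3) / 7 = 80.0143
σ̂ = R̄ / d₂ = 80.0143 / 2.847 = 28.1048

28.10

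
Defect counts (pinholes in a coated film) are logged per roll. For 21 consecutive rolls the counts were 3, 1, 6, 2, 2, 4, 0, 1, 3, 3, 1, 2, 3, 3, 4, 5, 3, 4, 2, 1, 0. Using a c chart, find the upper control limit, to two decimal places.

7.29

c̄ = (3 + 1 + 6 + 2 + 2 + 4 + 0 + 1 + 3 + 3 + 1 + 2 + 3 + 3 + 4 + 5 + 3 + 4 + 2 + 1 + 0) / 21 = 53 / 21 = 2.5238
UCL = c̄ + 3√c̄ = 2.5238 + 3 × √2.5238 = 2.5238 + 3 × 1.5887 = 7.2898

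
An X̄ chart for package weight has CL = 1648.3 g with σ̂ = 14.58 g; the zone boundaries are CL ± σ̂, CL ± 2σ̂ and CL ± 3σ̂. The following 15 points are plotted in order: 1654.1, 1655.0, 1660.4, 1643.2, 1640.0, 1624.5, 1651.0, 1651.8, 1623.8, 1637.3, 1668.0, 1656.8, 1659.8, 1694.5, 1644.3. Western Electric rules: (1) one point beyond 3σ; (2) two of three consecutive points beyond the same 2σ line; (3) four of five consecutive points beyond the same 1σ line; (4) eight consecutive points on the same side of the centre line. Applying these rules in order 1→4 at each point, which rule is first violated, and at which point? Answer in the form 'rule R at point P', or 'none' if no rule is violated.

rule 1 at point 14

Zone of each point (C = within 1σ̂, B = 1σ̂–2σ̂, A = 2σ̂–3σ̂, * = beyond 3σ̂; sign = side of CL): 1:+C, 2:+C, 3:+C, 4:-C, 5:-C, 6:-B, 7:+C, 8:+C, 9:-B, 10:-C, 11:+B, 12:+C, 13:+C, 14:+*, 15:-C
Rule 1 (one point beyond the 3σ limits) is satisfied at point 14.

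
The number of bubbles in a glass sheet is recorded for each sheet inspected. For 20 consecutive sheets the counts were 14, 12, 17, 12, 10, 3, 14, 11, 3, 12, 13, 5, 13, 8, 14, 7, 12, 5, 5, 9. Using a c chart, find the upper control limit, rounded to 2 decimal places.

19.41

c̄ = (14 + 12 + 17 + 12 + 10 + 3 + 14 + 11 + 3 + 12 + 13 + 5 + 13 + 8 + 14 + 7 + 12 + 5 + 5 + 9) / 20 = 199 / 20 = 9.9500
UCL = c̄ + 3√c̄ = 9.9500 + 3 × √9.9500 = 9.9500 + 3 × 3.1544 = 19.4131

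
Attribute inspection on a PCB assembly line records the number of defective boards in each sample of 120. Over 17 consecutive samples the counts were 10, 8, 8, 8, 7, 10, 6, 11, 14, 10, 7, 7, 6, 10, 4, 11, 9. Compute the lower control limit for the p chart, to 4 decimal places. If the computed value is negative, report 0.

p̄ = Σdᵢ / (k·n) = 146 / (17 × 120) = 0.07157
LCL = p̄ − 3·√(p̄(1−p̄)/n) = 0.07157 − 3 × 0.02353 = 0.00097

0.0010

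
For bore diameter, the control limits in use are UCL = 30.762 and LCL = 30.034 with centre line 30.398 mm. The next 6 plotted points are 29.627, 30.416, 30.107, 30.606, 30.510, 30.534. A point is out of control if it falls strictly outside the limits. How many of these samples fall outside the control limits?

Compare each point to [30.034, 30.762]: sample 1 = 29.627 < LCL.

1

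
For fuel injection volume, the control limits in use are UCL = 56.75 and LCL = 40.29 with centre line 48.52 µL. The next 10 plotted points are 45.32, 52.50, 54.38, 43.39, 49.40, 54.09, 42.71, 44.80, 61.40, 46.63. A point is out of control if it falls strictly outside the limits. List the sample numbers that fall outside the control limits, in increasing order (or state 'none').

9

Compare each point to [40.29, 56.75]: sample 9 = 61.40 > UCL.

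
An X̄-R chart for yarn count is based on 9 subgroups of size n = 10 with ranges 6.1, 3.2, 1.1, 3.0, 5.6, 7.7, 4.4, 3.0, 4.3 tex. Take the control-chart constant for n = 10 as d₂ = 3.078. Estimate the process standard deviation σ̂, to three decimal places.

1.386

R̄ = (6.1 + 3.2 + 1.1 + 3.0 + 5.6 + 7.7 + 4.4 + 3.0 + 4.3) / 9 = 4.2667
σ̂ = R̄ / d₂ = 4.2667 / 3.078 = 1.3862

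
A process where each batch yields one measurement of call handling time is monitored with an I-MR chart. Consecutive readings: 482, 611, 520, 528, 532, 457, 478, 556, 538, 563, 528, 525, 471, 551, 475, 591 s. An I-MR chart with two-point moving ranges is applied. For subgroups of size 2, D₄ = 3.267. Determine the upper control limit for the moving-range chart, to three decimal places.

Moving ranges: 129, 91, 8, 4, 75, 21, 78, 18, 25, 35, 3, 54, 80, 76, 116; M̄R̄ = 813.0000 / 15 = 54.2000
UCL_MR = D₄·M̄R̄ = 3.267 × 54.2000 = 177.0714

177.071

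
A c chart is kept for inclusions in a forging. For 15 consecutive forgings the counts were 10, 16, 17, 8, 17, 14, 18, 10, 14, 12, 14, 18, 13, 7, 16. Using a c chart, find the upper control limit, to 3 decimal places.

c̄ = (10 + 16 + 17 + 8 + 17 + 14 + 18 + 10 + 14 + 12 + 14 + 18 + 13 + 7 + 16) / 15 = 204 / 15 = 13.6000
UCL = c̄ + 3√c̄ = 13.6000 + 3 × √13.6000 = 13.6000 + 3 × 3.6878 = 24.6635

24.663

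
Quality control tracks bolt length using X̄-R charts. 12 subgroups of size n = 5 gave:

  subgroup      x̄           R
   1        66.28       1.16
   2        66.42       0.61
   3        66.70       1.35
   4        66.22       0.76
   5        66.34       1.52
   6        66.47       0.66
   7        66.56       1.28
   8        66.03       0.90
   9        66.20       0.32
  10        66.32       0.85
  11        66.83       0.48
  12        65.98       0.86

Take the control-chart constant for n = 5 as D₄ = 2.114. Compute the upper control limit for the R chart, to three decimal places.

1.894

R̄ = (1.16 + 0.61 + 1.35 + 0.76 + 1.52 + 0.66 + 1.28 + 0.90 + 0.32 + 0.85 + 0.48 + 0.86) / 12 = 10.7500 / 12 = 0.8958
UCL_R = D₄·R̄ = 2.114 × 0.8958 = 1.8938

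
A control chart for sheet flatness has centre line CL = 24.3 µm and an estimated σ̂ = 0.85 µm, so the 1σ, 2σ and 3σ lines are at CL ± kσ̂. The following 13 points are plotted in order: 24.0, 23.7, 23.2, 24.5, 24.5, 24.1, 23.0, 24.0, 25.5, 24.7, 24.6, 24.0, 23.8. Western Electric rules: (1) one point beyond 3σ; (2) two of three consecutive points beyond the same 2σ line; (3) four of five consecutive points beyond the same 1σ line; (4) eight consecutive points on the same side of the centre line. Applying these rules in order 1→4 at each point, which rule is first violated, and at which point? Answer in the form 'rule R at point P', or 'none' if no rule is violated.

Zone of each point (C = within 1σ̂, B = 1σ̂–2σ̂, A = 2σ̂–3σ̂, * = beyond 3σ̂; sign = side of CL): 1:-C, 2:-C, 3:-B, 4:+C, 5:+C, 6:-C, 7:-B, 8:-C, 9:+B, 10:+C, 11:+C, 12:-C, 13:-C
No rule fires across all 13 points.

none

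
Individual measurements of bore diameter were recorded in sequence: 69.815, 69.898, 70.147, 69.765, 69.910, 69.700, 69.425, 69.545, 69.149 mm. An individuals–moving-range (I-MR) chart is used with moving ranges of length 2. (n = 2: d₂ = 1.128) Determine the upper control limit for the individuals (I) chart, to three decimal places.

X̄ = (69.815 + 69.898 + 70.147 + 69.765 + 69.910 + 69.700 + 69.425 + 69.545 + 69.149) / 9 = 69.7060
Moving ranges: 0.083, 0.249, 0.382, 0.145, 0.210, 0.275, 0.120, 0.396; M̄R̄ = 1.8600 / 8 = 0.2325
UCL = X̄ + 3·M̄R̄/d₂ = 69.7060 + 3 × 0.2325 / 1.128 = 70.3244

70.324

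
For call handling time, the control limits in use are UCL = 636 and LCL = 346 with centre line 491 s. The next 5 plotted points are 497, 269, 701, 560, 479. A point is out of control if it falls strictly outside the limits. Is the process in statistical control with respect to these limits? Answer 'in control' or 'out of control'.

Compare each point to [346, 636]: sample 2 = 269 < LCL; sample 3 = 701 > UCL.

out of control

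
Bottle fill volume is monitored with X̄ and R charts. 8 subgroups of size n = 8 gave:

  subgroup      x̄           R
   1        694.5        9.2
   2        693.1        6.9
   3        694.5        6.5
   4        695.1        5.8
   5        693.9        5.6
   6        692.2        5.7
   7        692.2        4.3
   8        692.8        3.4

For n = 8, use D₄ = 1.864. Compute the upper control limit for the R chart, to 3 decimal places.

11.044

R̄ = (9.2 + 6.9 + 6.5 + 5.8 + 5.6 + 5.7 + 4.3 + 3.4) / 8 = 47.4000 / 8 = 5.9250
UCL_R = D₄·R̄ = 1.864 × 5.9250 = 11.0442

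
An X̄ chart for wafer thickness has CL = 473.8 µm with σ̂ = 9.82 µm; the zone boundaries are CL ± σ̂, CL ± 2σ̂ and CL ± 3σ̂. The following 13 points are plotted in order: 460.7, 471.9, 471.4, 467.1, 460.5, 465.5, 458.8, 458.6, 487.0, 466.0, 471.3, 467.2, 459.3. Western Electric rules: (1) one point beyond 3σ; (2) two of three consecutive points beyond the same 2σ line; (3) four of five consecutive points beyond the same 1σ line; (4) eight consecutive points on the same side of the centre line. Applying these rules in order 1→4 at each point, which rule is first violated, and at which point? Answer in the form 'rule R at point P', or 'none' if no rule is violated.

rule 4 at point 8

Zone of each point (C = within 1σ̂, B = 1σ̂–2σ̂, A = 2σ̂–3σ̂, * = beyond 3σ̂; sign = side of CL): 1:-B, 2:-C, 3:-C, 4:-C, 5:-B, 6:-C, 7:-B, 8:-B, 9:+B, 10:-C, 11:-C, 12:-C, 13:-B
Rule 4 (eight consecutive points on the same side of the centre line) is satisfied at point 8.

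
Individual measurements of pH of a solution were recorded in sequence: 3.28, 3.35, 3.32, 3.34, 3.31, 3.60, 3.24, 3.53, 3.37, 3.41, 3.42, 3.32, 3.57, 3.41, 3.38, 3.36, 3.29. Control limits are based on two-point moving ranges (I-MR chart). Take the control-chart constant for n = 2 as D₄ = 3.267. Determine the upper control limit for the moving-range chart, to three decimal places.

Moving ranges: 0.07, 0.03, 0.02, 0.03, 0.29, 0.36, 0.29, 0.16, 0.04, 0.01, 0.10, 0.25, 0.16, 0.03, 0.02, 0.07; M̄R̄ = 1.9300 / 16 = 0.1206
UCL_MR = D₄·M̄R̄ = 3.267 × 0.1206 = 0.3941

0.394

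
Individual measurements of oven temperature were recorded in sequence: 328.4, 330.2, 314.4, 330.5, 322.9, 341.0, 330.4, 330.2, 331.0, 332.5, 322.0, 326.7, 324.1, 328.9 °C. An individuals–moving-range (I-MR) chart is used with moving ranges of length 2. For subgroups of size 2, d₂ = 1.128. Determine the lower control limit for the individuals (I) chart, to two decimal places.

308.63

X̄ = (328.4 + 330.2 + 314.4 + 330.5 + 322.9 + 341.0 + 330.4 + 330.2 + 331.0 + 332.5 + 322.0 + 326.7 + 324.1 + 328.9) / 14 = 328.0857
Moving ranges: 1.8, 15.8, 16.1, 7.6, 18.1, 10.6, 0.2, 0.8, 1.5, 10.5, 4.7, 2.6, 4.8; M̄R̄ = 95.1000 / 13 = 7.3154
LCL = X̄ − 3·M̄R̄/d₂ = 328.0857 − 3 × 7.3154 / 1.128 = 308.6299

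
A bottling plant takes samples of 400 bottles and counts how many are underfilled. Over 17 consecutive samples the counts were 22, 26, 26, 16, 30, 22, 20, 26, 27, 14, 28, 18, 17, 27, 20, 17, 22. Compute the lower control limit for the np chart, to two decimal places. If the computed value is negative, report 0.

8.49

p̄ = Σdᵢ / (k·n) = 378 / (17 × 400) = 0.05559
LCL = np̄ − 3·√(np̄(1−p̄)) = 22.2353 − 3 × 4.5825 = 8.4878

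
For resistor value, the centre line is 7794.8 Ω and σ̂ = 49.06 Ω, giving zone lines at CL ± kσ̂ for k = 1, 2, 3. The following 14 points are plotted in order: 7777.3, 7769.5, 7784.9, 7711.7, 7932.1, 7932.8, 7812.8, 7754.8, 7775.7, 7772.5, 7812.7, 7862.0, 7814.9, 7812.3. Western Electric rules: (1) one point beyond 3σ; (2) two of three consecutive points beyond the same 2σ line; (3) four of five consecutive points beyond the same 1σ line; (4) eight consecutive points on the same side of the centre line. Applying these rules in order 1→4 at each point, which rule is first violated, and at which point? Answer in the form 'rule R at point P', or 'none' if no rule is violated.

Zone of each point (C = within 1σ̂, B = 1σ̂–2σ̂, A = 2σ̂–3σ̂, * = beyond 3σ̂; sign = side of CL): 1:-C, 2:-C, 3:-C, 4:-B, 5:+A, 6:+A, 7:+C, 8:-C, 9:-C, 10:-C, 11:+C, 12:+B, 13:+C, 14:+C
Rule 2 (two of three consecutive points beyond the same 2σ limit) is satisfied at point 6.

rule 2 at point 6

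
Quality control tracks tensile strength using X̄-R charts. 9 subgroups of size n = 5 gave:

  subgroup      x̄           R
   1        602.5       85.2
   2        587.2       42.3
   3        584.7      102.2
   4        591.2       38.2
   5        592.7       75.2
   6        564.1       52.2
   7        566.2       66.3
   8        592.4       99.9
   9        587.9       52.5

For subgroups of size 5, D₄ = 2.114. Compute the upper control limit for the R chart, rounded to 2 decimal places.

144.22

R̄ = (85.2 + 42.3 + 102.2 + 38.2 + 75.2 + 52.2 + 66.3 + 99.9 + 52.5) / 9 = 614.0000 / 9 = 68.2222
UCL_R = D₄·R̄ = 2.114 × 68.2222 = 144.2218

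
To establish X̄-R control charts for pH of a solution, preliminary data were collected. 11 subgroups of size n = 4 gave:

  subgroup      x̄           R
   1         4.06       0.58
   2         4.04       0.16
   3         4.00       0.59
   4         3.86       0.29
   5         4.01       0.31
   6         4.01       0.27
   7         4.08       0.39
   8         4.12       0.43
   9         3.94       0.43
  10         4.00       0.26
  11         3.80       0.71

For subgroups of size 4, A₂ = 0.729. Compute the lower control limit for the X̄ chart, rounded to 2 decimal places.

3.70

X̄̄ = (4.06 + 4.04 + 4.00 + 3.86 + 4.01 + 4.01 + 4.08 + 4.12 + 3.94 + 4.00 + 3.80) / 11 = 43.9200 / 11 = 3.9927
R̄ = (0.58 + 0.16 + 0.59 + 0.29 + 0.31 + 0.27 + 0.39 + 0.43 + 0.43 + 0.26 + 0.71) / 11 = 4.4200 / 11 = 0.4018
LCL = X̄̄ − A₂·R̄ = 3.9927 − 0.729 × 0.4018 = 3.6998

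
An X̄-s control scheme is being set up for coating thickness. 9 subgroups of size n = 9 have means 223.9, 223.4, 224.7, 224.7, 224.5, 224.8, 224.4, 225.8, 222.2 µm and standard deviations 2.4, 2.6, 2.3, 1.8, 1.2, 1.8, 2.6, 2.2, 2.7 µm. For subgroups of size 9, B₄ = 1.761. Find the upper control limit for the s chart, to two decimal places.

s̄ = (2.4 + 2.6 + 2.3 + 1.8 + 1.2 + 1.8 + 2.6 + 2.2 + 2.7) / 9 = 2.1778
UCL_s = B₄·s̄ = 1.761 × 2.1778 = 3.8351

3.84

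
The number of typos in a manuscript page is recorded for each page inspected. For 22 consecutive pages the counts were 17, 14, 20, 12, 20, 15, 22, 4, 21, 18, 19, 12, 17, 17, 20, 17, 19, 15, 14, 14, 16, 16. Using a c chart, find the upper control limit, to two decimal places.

c̄ = (17 + 14 + 20 + 12 + 20 + 15 + 22 + 4 + 21 + 18 + 19 + 12 + 17 + 17 + 20 + 17 + 19 + 15 + 14 + 14 + 16 + 16) / 22 = 359 / 22 = 16.3182
UCL = c̄ + 3√c̄ = 16.3182 + 3 × √16.3182 = 16.3182 + 3 × 4.0396 = 28.4369

28.44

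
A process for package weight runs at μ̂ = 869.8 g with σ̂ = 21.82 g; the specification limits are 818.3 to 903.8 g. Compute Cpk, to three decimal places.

0.519

Cpu = (USL − μ̂) / (3σ̂) = (903.8 − 869.8) / (3 × 21.82) = 0.5194; Cpl = (μ̂ − LSL) / (3σ̂) = (869.8 − 818.3) / (3 × 21.82) = 0.7867; Cpk = min(Cpu, Cpl) = 0.5194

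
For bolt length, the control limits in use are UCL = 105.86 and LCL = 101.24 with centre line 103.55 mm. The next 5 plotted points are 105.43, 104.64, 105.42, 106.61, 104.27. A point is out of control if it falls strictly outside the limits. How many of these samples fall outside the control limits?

Compare each point to [101.24, 105.86]: sample 4 = 106.61 > UCL.

1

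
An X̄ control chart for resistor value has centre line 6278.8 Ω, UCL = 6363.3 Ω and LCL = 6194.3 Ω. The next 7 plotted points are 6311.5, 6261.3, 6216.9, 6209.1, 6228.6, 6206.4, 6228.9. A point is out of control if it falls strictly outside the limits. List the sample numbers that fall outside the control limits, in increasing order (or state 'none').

All 7 points lie within [6194.3, 6363.3].

none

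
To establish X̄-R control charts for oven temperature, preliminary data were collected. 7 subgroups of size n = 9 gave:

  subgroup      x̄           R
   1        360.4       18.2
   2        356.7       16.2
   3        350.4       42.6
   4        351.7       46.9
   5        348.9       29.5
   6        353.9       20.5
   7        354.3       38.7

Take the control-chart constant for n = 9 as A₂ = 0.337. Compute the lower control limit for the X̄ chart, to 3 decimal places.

343.522

X̄̄ = (360.4 + 356.7 + 350.4 + 351.7 + 348.9 + 353.9 + 354.3) / 7 = 2476.3000 / 7 = 353.7571
R̄ = (18.2 + 16.2 + 42.6 + 46.9 + 29.5 + 20.5 + 38.7) / 7 = 212.6000 / 7 = 30.3714
LCL = X̄̄ − A₂·R̄ = 353.7571 − 0.337 × 30.3714 = 343.5220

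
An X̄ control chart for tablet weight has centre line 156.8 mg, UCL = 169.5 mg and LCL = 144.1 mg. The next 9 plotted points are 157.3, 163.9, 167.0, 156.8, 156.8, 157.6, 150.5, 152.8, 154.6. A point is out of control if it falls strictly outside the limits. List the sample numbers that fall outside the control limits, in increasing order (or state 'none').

All 9 points lie within [144.1, 169.5].

none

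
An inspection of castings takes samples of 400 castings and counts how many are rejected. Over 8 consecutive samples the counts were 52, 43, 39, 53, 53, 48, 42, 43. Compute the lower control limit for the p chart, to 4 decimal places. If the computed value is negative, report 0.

p̄ = Σdᵢ / (k·n) = 373 / (8 × 400) = 0.11656
LCL = p̄ − 3·√(p̄(1−p̄)/n) = 0.11656 − 3 × 0.01604 = 0.06843

0.0684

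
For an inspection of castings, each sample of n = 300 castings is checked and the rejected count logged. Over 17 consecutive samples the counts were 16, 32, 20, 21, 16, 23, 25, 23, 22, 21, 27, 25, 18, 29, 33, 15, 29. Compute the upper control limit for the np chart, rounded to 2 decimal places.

37.12

p̄ = Σdᵢ / (k·n) = 395 / (17 × 300) = 0.07745
UCL = np̄ + 3·√(np̄(1−p̄)) = 23.2353 + 3 × √(23.2353×0.92255) = 23.2353 + 3 × 4.6299 = 37.1249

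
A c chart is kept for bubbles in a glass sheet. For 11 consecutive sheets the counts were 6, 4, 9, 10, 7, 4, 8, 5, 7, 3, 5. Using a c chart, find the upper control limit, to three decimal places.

c̄ = (6 + 4 + 9 + 10 + 7 + 4 + 8 + 5 + 7 + 3 + 5) / 11 = 68 / 11 = 6.1818
UCL = c̄ + 3√c̄ = 6.1818 + 3 × √6.1818 = 6.1818 + 3 × 2.4863 = 13.6408

13.641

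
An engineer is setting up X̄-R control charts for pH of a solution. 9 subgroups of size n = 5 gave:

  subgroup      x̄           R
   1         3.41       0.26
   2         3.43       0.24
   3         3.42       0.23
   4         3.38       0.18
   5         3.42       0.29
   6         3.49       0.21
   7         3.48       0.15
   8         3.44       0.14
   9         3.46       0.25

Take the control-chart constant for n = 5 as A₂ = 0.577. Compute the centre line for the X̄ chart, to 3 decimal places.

X̄̄ = (3.41 + 3.43 + 3.42 + 3.38 + 3.42 + 3.49 + 3.48 + 3.44 + 3.46) / 9 = 30.9300 / 9 = 3.4367
CL = X̄̄ = 3.4367

3.437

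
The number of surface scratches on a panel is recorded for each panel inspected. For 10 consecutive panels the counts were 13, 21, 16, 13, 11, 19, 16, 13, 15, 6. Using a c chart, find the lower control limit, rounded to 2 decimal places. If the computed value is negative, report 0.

c̄ = (13 + 21 + 16 + 13 + 11 + 19 + 16 + 13 + 15 + 6) / 10 = 143 / 10 = 14.3000
LCL = c̄ − 3√c̄ = 14.3000 − 3 × 3.7815 = 2.9554

2.96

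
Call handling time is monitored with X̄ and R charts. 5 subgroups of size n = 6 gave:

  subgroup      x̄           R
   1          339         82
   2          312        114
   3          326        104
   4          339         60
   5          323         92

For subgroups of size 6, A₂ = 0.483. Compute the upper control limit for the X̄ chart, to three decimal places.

371.463

X̄̄ = (339 + 312 + 326 + 339 + 323) / 5 = 1639.0000 / 5 = 327.8000
R̄ = (82 + 114 + 104 + 60 + 92) / 5 = 452.0000 / 5 = 90.4000
UCL = X̄̄ + A₂·R̄ = 327.8000 + 0.483 × 90.4000 = 371.4632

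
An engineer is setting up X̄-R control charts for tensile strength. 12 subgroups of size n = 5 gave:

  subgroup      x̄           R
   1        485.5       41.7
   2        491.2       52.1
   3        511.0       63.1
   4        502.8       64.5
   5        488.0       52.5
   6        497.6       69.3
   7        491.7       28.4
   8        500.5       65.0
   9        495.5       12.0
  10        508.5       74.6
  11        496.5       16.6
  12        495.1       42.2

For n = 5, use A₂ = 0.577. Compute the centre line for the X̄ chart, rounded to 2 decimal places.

X̄̄ = (485.5 + 491.2 + 511.0 + 502.8 + 488.0 + 497.6 + 491.7 + 500.5 + 495.5 + 508.5 + 496.5 + 495.1) / 12 = 5963.9000 / 12 = 496.9917
CL = X̄̄ = 496.9917

496.99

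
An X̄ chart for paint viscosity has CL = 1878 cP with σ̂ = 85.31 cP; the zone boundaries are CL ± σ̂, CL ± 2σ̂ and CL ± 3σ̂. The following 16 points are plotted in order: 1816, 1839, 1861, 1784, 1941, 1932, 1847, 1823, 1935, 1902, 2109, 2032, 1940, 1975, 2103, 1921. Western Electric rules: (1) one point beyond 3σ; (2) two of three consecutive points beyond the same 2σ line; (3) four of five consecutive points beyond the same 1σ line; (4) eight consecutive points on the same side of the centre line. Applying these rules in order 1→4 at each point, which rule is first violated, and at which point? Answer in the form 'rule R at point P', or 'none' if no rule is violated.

rule 3 at point 15

Zone of each point (C = within 1σ̂, B = 1σ̂–2σ̂, A = 2σ̂–3σ̂, * = beyond 3σ̂; sign = side of CL): 1:-C, 2:-C, 3:-C, 4:-B, 5:+C, 6:+C, 7:-C, 8:-C, 9:+C, 10:+C, 11:+A, 12:+B, 13:+C, 14:+B, 15:+A, 16:+C
Rule 3 (four of five consecutive points beyond the same 1σ limit) is satisfied at point 15.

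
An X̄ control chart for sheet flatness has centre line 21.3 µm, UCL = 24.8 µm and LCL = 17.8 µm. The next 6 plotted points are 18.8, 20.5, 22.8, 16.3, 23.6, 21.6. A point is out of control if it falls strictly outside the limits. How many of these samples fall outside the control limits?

Compare each point to [17.8, 24.8]: sample 4 = 16.3 < LCL.

1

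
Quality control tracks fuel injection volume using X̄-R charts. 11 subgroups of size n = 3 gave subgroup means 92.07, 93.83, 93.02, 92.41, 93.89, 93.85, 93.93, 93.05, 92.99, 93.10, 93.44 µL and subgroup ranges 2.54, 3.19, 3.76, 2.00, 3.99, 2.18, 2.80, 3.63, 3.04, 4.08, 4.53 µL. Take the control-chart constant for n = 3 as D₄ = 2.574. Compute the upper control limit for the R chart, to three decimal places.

8.363

R̄ = (2.54 + 3.19 + 3.76 + 2.00 + 3.99 + 2.18 + 2.80 + 3.63 + 3.04 + 4.08 + 4.53) / 11 = 35.7400 / 11 = 3.2491
UCL_R = D₄·R̄ = 2.574 × 3.2491 = 8.3632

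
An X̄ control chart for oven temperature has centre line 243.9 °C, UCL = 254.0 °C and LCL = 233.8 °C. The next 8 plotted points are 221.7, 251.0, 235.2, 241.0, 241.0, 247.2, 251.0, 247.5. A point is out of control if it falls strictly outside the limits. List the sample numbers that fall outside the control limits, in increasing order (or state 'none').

1

Compare each point to [233.8, 254.0]: sample 1 = 221.7 < LCL.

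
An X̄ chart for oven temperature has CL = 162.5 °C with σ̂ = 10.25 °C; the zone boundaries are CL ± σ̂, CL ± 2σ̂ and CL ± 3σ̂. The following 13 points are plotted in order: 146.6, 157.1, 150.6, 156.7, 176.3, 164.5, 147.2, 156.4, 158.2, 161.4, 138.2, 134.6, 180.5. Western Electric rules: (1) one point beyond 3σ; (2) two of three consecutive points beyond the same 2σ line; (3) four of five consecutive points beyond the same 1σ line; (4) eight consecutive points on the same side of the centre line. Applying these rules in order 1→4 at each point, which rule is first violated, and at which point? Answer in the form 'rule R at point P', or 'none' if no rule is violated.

rule 2 at point 12

Zone of each point (C = within 1σ̂, B = 1σ̂–2σ̂, A = 2σ̂–3σ̂, * = beyond 3σ̂; sign = side of CL): 1:-B, 2:-C, 3:-B, 4:-C, 5:+B, 6:+C, 7:-B, 8:-C, 9:-C, 10:-C, 11:-A, 12:-A, 13:+B
Rule 2 (two of three consecutive points beyond the same 2σ limit) is satisfied at point 12.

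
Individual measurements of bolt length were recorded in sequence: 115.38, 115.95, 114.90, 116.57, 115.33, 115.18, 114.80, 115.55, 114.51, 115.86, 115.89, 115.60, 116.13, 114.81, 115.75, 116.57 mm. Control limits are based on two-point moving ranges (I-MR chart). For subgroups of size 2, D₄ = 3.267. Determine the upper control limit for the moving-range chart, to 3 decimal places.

2.642

Moving ranges: 0.57, 1.05, 1.67, 1.24, 0.15, 0.38, 0.75, 1.04, 1.35, 0.03, 0.29, 0.53, 1.32, 0.94, 0.82; M̄R̄ = 12.1300 / 15 = 0.8087
UCL_MR = D₄·M̄R̄ = 3.267 × 0.8087 = 2.6419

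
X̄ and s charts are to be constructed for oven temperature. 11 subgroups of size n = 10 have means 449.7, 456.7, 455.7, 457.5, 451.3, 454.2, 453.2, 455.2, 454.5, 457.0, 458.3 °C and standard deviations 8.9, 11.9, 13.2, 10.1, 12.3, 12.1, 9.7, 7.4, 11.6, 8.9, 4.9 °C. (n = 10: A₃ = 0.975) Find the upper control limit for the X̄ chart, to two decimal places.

X̄̄ = (449.7 + 456.7 + 455.7 + 457.5 + 451.3 + 454.2 + 453.2 + 455.2 + 454.5 + 457.0 + 458.3) / 11 = 454.8455
s̄ = (8.9 + 11.9 + 13.2 + 10.1 + 12.3 + 12.1 + 9.7 + 7.4 + 11.6 + 8.9 + 4.9) / 11 = 10.0909
UCL = X̄̄ + A₃·s̄ = 454.8455 + 0.975 × 10.0909 = 464.6841

464.68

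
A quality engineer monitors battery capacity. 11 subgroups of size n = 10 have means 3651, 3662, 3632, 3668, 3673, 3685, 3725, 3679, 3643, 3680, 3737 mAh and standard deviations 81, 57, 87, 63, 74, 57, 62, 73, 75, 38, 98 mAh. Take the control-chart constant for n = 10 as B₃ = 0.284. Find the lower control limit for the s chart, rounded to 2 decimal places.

s̄ = (81 + 57 + 87 + 63 + 74 + 57 + 62 + 73 + 75 + 38 + 98) / 11 = 69.5455
LCL_s = B₃·s̄ = 0.284 × 69.5455 = 19.7509

19.75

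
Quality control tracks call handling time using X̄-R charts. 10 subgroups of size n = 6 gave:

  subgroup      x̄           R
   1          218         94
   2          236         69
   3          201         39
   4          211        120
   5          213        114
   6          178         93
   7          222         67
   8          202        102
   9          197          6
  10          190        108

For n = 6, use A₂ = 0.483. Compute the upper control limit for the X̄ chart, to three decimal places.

246.020

X̄̄ = (218 + 236 + 201 + 211 + 213 + 178 + 222 + 202 + 197 + 190) / 10 = 2068.0000 / 10 = 206.8000
R̄ = (94 + 69 + 39 + 120 + 114 + 93 + 67 + 102 + 6 + 108) / 10 = 812.0000 / 10 = 81.2000
UCL = X̄̄ + A₂·R̄ = 206.8000 + 0.483 × 81.2000 = 246.0196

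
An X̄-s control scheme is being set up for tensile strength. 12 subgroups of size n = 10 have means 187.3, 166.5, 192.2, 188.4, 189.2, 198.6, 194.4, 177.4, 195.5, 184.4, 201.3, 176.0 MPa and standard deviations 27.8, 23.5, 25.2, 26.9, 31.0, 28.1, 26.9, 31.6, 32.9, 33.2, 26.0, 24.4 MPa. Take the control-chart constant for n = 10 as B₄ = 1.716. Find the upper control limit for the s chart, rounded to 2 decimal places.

48.26

s̄ = (27.8 + 23.5 + 25.2 + 26.9 + 31.0 + 28.1 + 26.9 + 31.6 + 32.9 + 33.2 + 26.0 + 24.4) / 12 = 28.1250
UCL_s = B₄·s̄ = 1.716 × 28.1250 = 48.2625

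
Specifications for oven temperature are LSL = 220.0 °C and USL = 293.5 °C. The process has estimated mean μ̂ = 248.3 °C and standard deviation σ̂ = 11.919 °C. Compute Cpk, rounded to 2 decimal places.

0.79

Cpu = (USL − μ̂) / (3σ̂) = (293.5 − 248.3) / (3 × 11.919) = 1.2641; Cpl = (μ̂ − LSL) / (3σ̂) = (248.3 − 220.0) / (3 × 11.919) = 0.7915; Cpk = min(Cpu, Cpl) = 0.7915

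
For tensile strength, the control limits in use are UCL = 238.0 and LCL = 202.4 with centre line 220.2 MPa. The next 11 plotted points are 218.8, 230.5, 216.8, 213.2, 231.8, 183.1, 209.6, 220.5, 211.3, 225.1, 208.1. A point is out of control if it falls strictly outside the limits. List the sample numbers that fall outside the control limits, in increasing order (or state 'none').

Compare each point to [202.4, 238.0]: sample 6 = 183.1 < LCL.

6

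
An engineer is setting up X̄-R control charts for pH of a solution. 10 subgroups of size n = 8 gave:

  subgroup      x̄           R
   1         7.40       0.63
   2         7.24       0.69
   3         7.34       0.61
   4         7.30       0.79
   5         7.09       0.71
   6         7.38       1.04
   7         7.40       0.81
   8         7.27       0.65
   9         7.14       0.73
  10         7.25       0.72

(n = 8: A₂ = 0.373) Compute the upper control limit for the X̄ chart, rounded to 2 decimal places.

7.56

X̄̄ = (7.40 + 7.24 + 7.34 + 7.30 + 7.09 + 7.38 + 7.40 + 7.27 + 7.14 + 7.25) / 10 = 72.8100 / 10 = 7.2810
R̄ = (0.63 + 0.69 + 0.61 + 0.79 + 0.71 + 1.04 + 0.81 + 0.65 + 0.73 + 0.72) / 10 = 7.3800 / 10 = 0.7380
UCL = X̄̄ + A₂·R̄ = 7.2810 + 0.373 × 0.7380 = 7.5563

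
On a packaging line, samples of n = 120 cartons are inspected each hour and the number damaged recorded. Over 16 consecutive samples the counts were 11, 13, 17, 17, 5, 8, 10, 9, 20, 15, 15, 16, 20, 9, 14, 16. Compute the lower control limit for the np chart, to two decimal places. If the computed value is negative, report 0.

p̄ = Σdᵢ / (k·n) = 215 / (16 × 120) = 0.11198
LCL = np̄ − 3·√(np̄(1−p̄)) = 13.4375 − 3 × 3.4544 = 3.0743

3.07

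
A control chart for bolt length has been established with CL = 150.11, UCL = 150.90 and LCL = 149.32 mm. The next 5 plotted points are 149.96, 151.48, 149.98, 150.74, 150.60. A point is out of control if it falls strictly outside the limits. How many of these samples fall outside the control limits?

1

Compare each point to [149.32, 150.90]: sample 2 = 151.48 > UCL.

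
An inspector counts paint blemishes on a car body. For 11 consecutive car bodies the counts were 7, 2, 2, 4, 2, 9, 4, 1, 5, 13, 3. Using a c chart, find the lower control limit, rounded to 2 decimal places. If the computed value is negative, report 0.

c̄ = (7 + 2 + 2 + 4 + 2 + 9 + 4 + 1 + 5 + 13 + 3) / 11 = 52 / 11 = 4.7273
LCL = c̄ − 3√c̄ = 4.7273 − 3 × 2.1742 = -1.7954 → 0 (cannot be negative)

0.00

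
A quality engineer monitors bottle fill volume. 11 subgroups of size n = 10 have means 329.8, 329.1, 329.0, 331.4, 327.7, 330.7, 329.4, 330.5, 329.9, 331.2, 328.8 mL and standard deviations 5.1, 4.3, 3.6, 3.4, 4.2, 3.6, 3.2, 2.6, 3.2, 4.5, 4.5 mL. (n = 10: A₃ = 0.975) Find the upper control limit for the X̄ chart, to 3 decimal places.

X̄̄ = (329.8 + 329.1 + 329.0 + 331.4 + 327.7 + 330.7 + 329.4 + 330.5 + 329.9 + 331.2 + 328.8) / 11 = 329.7727
s̄ = (5.1 + 4.3 + 3.6 + 3.4 + 4.2 + 3.6 + 3.2 + 2.6 + 3.2 + 4.5 + 4.5) / 11 = 3.8364
UCL = X̄̄ + A₃·s̄ = 329.7727 + 0.975 × 3.8364 = 333.5132

333.513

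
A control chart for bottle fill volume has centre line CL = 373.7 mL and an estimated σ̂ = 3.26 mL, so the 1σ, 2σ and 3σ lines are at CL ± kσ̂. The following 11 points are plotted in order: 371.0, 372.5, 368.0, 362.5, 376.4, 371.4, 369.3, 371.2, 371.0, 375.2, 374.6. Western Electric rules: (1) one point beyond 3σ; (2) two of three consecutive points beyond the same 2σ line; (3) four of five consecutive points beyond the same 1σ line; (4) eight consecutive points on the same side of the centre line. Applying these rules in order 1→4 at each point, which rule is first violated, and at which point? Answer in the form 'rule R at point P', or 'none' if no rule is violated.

rule 1 at point 4

Zone of each point (C = within 1σ̂, B = 1σ̂–2σ̂, A = 2σ̂–3σ̂, * = beyond 3σ̂; sign = side of CL): 1:-C, 2:-C, 3:-B, 4:-*, 5:+C, 6:-C, 7:-B, 8:-C, 9:-C, 10:+C, 11:+C
Rule 1 (one point beyond the 3σ limits) is satisfied at point 4.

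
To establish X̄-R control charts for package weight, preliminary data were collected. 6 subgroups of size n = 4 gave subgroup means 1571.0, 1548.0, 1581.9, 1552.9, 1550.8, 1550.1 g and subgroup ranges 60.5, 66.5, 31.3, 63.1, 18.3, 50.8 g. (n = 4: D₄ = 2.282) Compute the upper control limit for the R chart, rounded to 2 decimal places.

R̄ = (60.5 + 66.5 + 31.3 + 63.1 + 18.3 + 50.8) / 6 = 290.5000 / 6 = 48.4167
UCL_R = D₄·R̄ = 2.282 × 48.4167 = 110.4868

110.49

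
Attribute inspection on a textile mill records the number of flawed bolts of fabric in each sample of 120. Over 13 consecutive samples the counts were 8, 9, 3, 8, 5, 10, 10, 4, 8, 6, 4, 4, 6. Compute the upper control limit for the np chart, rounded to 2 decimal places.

p̄ = Σdᵢ / (k·n) = 85 / (13 × 120) = 0.05449
UCL = np̄ + 3·√(np̄(1−p̄)) = 6.5385 + 3 × √(6.5385×0.94551) = 6.5385 + 3 × 2.4864 = 13.9977

14.00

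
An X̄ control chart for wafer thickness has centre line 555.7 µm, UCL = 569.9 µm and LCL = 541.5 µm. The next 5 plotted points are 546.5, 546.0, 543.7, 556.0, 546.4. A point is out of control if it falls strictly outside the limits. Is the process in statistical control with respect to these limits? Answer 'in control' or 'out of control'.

All 5 points lie within [541.5, 569.9].

in control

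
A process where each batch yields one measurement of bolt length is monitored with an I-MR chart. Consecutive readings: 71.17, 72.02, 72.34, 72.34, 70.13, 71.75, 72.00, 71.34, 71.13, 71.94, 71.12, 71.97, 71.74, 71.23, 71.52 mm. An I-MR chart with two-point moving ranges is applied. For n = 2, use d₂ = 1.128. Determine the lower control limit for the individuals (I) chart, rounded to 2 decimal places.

X̄ = (71.17 + 72.02 + 72.34 + 72.34 + 70.13 + 71.75 + 72.00 + 71.34 + 71.13 + 71.94 + 71.12 + 71.97 + 71.74 + 71.23 + 71.52) / 15 = 71.5827
Moving ranges: 0.85, 0.32, 0.00, 2.21, 1.62, 0.25, 0.66, 0.21, 0.81, 0.82, 0.85, 0.23, 0.51, 0.29; M̄R̄ = 9.6300 / 14 = 0.6879
LCL = X̄ − 3·M̄R̄/d₂ = 71.5827 − 3 × 0.6879 / 1.128 = 69.7533

69.75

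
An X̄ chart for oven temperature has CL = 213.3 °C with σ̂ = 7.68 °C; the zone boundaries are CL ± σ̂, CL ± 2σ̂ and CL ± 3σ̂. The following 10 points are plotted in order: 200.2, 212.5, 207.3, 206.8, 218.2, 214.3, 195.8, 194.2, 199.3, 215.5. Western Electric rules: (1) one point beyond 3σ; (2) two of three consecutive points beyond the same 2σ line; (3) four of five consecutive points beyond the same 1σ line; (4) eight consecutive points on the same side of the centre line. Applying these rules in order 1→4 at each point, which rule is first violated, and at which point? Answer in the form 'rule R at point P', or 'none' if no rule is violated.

rule 2 at point 8

Zone of each point (C = within 1σ̂, B = 1σ̂–2σ̂, A = 2σ̂–3σ̂, * = beyond 3σ̂; sign = side of CL): 1:-B, 2:-C, 3:-C, 4:-C, 5:+C, 6:+C, 7:-A, 8:-A, 9:-B, 10:+C
Rule 2 (two of three consecutive points beyond the same 2σ limit) is satisfied at point 8.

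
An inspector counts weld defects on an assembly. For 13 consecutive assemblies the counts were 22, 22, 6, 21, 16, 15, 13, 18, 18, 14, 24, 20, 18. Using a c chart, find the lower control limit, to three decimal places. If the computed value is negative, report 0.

c̄ = (22 + 22 + 6 + 21 + 16 + 15 + 13 + 18 + 18 + 14 + 24 + 20 + 18) / 13 = 227 / 13 = 17.4615
LCL = c̄ − 3√c̄ = 17.4615 − 3 × 4.1787 = 4.9254

4.925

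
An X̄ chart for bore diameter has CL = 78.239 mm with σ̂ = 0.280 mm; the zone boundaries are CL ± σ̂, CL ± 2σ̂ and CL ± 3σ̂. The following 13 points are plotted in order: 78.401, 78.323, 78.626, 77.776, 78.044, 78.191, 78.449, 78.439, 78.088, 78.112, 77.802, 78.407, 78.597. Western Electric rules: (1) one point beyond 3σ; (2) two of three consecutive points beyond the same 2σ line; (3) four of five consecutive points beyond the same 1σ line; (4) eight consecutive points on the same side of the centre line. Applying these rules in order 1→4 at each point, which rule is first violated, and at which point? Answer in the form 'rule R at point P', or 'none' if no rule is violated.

none

Zone of each point (C = within 1σ̂, B = 1σ̂–2σ̂, A = 2σ̂–3σ̂, * = beyond 3σ̂; sign = side of CL): 1:+C, 2:+C, 3:+B, 4:-B, 5:-C, 6:-C, 7:+C, 8:+C, 9:-C, 10:-C, 11:-B, 12:+C, 13:+B
No rule fires across all 13 points.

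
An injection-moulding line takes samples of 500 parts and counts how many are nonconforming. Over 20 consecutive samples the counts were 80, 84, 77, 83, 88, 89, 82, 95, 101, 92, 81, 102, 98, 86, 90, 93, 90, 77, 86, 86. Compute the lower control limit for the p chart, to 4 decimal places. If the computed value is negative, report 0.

0.1249

p̄ = Σdᵢ / (k·n) = 1760 / (20 × 500) = 0.17600
LCL = p̄ − 3·√(p̄(1−p̄)/n) = 0.17600 − 3 × 0.01703 = 0.12491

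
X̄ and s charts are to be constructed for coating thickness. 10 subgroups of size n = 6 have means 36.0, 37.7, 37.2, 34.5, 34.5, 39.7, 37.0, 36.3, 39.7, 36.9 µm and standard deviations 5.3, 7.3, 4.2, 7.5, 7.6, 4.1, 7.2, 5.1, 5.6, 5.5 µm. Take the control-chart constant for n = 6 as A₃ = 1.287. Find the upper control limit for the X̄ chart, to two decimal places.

X̄̄ = (36.0 + 37.7 + 37.2 + 34.5 + 34.5 + 39.7 + 37.0 + 36.3 + 39.7 + 36.9) / 10 = 36.9500
s̄ = (5.3 + 7.3 + 4.2 + 7.5 + 7.6 + 4.1 + 7.2 + 5.1 + 5.6 + 5.5) / 10 = 5.9400
UCL = X̄̄ + A₃·s̄ = 36.9500 + 1.287 × 5.9400 = 44.5948

44.59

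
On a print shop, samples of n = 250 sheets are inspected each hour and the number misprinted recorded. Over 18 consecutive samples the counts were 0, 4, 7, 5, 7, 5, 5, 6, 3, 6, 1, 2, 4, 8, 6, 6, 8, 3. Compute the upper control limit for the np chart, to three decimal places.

11.272

p̄ = Σdᵢ / (k·n) = 86 / (18 × 250) = 0.01911
UCL = np̄ + 3·√(np̄(1−p̄)) = 4.7778 + 3 × √(4.7778×0.98089) = 4.7778 + 3 × 2.1648 = 11.2723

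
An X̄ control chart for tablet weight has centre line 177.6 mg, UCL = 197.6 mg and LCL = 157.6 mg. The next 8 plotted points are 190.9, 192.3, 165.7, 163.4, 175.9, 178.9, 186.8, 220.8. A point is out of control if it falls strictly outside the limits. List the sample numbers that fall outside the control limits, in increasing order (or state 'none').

Compare each point to [157.6, 197.6]: sample 8 = 220.8 > UCL.

8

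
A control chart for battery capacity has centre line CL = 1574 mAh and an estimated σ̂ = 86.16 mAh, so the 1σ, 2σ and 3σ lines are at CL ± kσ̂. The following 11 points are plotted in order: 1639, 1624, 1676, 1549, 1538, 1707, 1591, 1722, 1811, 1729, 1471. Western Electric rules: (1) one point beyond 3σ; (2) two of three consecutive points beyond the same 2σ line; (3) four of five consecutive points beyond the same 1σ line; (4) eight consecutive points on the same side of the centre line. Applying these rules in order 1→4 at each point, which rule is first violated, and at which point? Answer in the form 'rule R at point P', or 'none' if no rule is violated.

rule 3 at point 10

Zone of each point (C = within 1σ̂, B = 1σ̂–2σ̂, A = 2σ̂–3σ̂, * = beyond 3σ̂; sign = side of CL): 1:+C, 2:+C, 3:+B, 4:-C, 5:-C, 6:+B, 7:+C, 8:+B, 9:+A, 10:+B, 11:-B
Rule 3 (four of five consecutive points beyond the same 1σ limit) is satisfied at point 10.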